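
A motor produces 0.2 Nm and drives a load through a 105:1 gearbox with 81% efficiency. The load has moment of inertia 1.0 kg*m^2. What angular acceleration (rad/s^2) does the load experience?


tau_out = tau_motor * N * eta
= 0.2 * 105 * 0.81 = 17.01 Nm
alpha = tau_out / I = 17.01 / 1.0
= 17.01 rad/s^2


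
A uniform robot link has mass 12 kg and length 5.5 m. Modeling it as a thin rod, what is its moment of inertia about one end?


I = (1/3) * m * L^2
= (1/3) * 12 * 5.5^2
= 0.333333 * 12 * 30.25
= 121.0 kg*m^2


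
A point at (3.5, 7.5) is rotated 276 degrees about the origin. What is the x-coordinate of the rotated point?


x' = x*cos(theta) - y*sin(theta)
cos(276 deg) = 0.1045, sin(276 deg) = -0.9945
x' = 3.5 * 0.1045 - 7.5 * -0.9945
= 0.3658 - -7.4589
= 7.8248


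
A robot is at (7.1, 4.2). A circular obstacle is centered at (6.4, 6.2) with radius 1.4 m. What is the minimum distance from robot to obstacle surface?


center_dist = sqrt((7.1-6.4)^2 + (4.2-6.2)^2)
= sqrt(0.49 + 4.0)
= 2.119
min_dist = center_dist - radius = 2.119 - 1.4 = 0.719 m


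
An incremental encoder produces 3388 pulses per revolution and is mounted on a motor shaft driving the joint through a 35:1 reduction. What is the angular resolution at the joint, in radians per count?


counts per rev = 3388
effective counts at joint = 3388 * 35 = 118580
resolution = 2*pi / 118580
= 5.2987e-05 rad/count


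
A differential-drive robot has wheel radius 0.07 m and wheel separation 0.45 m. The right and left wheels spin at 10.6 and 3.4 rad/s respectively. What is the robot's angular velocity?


vR = r*wR = 0.07*10.6 = 0.742 m/s
vL = r*wL = 0.07*3.4 = 0.238 m/s
v = (vR+vL)/2 = 0.49 m/s
omega = (vR-vL)/L = 1.12 rad/s
angular velocity = 1.12 rad/s


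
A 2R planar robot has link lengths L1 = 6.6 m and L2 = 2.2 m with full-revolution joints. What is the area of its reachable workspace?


r_max = L1 + L2 = 8.8 m
r_min = |L1 - L2| = 4.4 m
Area = pi*(r_max^2 - r_min^2)
= pi*(77.44 - 19.36)
= pi * 58.08
= 182.4637 m^2


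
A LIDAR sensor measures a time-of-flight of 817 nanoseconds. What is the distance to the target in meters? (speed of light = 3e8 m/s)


tof = 817 ns = 8.17e-07 s
dist = c * tof / 2
= 3e8 * 8.17e-07 / 2
= 122.55 m


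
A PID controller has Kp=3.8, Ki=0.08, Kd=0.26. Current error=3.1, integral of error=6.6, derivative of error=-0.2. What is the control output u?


u = Kp*e + Ki*int(e) + Kd*de/dt
= 3.8*3.1 + 0.08*6.6 + 0.26*(-0.2)
= 11.78 + 0.528 + -0.052
= 12.256


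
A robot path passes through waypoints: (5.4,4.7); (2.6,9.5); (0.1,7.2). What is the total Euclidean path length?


Segment lengths:
  seg1 = sqrt((-2.8)^2 + (4.8)^2) = 5.557
  seg2 = sqrt((-2.5)^2 + (-2.3)^2) = 3.3971
Total = 8.954


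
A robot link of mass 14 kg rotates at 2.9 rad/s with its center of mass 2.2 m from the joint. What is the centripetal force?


F = m * omega^2 * r
= 14 * 2.9^2 * 2.2
= 14 * 8.41 * 2.2
= 259.028 N


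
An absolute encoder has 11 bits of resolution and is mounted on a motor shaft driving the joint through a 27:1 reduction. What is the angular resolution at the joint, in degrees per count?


counts = 2^11 = 2048
effective counts at joint = 2048 * 27 = 55296
resolution = 360 / 55296
= 0.0065 deg/count


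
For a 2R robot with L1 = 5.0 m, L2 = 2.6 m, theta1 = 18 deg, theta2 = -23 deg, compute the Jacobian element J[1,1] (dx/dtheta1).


J[1,1] = -L1*sin(t1) - L2*sin(t1+t2)
= -5.0*sin(18) - 2.6*sin(-5)
= -1.3185


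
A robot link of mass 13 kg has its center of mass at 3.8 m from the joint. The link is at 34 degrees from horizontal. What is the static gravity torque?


tau = m*g*L*cos(angle)
= 13 * 9.81 * 3.8 * cos(34 deg)
= 13 * 9.81 * 3.8 * 0.829
= 401.7632 Nm


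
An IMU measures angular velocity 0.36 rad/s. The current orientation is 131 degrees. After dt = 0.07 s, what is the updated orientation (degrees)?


delta_theta = w * dt = 0.36 * 0.07 = 0.0252 rad
= 1.4439 deg
theta_new = 131 + 1.4439 = 132.4439 deg


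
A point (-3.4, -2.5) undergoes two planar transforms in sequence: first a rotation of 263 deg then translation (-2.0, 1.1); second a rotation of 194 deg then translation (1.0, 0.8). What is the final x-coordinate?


After transform 1:
x1 = cos(263)*-3.4 - sin(263)*-2.5 + -2.0 = -4.067
y1 = sin(263)*-3.4 + cos(263)*-2.5 + 1.1 = 4.7793
After transform 2:
x2 = cos(194)*-4.067 - sin(194)*4.7793 + 1.0
= 6.1024


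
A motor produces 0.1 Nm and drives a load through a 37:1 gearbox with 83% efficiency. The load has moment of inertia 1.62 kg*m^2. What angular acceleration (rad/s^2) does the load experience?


tau_out = tau_motor * N * eta
= 0.1 * 37 * 0.83 = 3.071 Nm
alpha = tau_out / I = 3.071 / 1.62
= 1.8957 rad/s^2


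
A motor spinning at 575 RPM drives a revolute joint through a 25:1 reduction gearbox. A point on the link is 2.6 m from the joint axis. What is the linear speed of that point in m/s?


omega_motor = 575 * 2*pi/60 = 60.2139 rad/s
omega_joint = omega_motor / 25 = 2.4086 rad/s
v = omega_joint * r = 2.4086 * 2.6
= 6.2622 m/s


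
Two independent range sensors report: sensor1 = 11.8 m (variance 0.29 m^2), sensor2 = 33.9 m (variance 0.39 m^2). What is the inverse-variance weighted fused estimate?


w1 = (1/var1) / (1/var1 + 1/var2)
   = 3.4483 / (3.4483 + 2.5641) = 0.5735
w2 = 1 - w1 = 0.4265
fused = w1*s1 + w2*s2 = 6.7676 + 14.4574
= 21.225 m


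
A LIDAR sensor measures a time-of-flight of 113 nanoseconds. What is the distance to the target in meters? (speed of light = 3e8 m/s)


tof = 113 ns = 1.13e-07 s
dist = c * tof / 2
= 3e8 * 1.13e-07 / 2
= 16.95 m


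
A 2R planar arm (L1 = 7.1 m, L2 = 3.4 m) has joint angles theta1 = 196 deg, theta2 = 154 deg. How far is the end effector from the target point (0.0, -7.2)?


End effector via forward kinematics:
x = L1*cos(t1) + L2*cos(t1+t2) = -3.4766
y = L1*sin(t1) + L2*sin(t1+t2) = -2.5474
Distance to target:
d = sqrt((0.0 - -3.4766)^2 + (-7.2 - -2.5474)^2)
= sqrt(12.0868 + 21.6464)
= 5.808 m


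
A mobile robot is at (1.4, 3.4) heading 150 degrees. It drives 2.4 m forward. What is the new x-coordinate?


x_new = x0 + d*cos(theta)
= 1.4 + 2.4*cos(150)
= 1.4 + -2.0785
= -0.6785


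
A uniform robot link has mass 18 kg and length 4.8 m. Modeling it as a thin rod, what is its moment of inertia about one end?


I = (1/3) * m * L^2
= (1/3) * 18 * 4.8^2
= 0.333333 * 18 * 23.04
= 138.24 kg*m^2


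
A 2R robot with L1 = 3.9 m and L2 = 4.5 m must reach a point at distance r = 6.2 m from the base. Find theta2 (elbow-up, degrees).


cos(theta2) = (r^2 - L1^2 - L2^2) / (2*L1*L2)
cos(theta2) = (38.44 - 15.21 - 20.25) / 35.1
cos(theta2) = 0.0849
theta2 = 85.1297 degrees


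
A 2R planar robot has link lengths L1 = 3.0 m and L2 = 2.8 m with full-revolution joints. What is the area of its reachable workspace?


r_max = L1 + L2 = 5.8 m
r_min = |L1 - L2| = 0.2 m
Area = pi*(r_max^2 - r_min^2)
= pi*(33.64 - 0.04)
= pi * 33.6
= 105.5575 m^2


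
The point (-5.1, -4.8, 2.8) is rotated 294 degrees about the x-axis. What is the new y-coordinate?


Rotation about x-axis: y' = y*cos(theta) - z*sin(theta)
= -4.8 * 0.4067 - 2.8 * -0.9135
= 0.6056


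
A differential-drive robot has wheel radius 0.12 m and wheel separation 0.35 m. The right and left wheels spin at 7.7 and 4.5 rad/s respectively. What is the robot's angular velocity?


vR = r*wR = 0.12*7.7 = 0.924 m/s
vL = r*wL = 0.12*4.5 = 0.54 m/s
v = (vR+vL)/2 = 0.732 m/s
omega = (vR-vL)/L = 1.0971 rad/s
angular velocity = 1.0971 rad/s


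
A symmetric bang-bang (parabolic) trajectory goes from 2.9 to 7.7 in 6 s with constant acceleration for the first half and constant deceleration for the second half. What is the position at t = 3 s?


Symmetric rest-to-rest: each phase covers (pf-p0)/2 in time T/2. 0.5*a*(T/2)^2 = (pf-p0)/2 => a = 4*(pf-p0)/T^2
a = 4*(7.7-2.9)/6^2 = 0.5333
t = 3 is in the acceleration phase (t <= T/2).
p = p0 + 0.5*a*t^2 = 2.9 + 0.5*0.5333*3^2
= 5.3


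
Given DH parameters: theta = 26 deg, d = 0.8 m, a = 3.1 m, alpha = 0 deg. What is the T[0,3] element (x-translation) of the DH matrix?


T[0,3] = a * cos(theta)
= 3.1 * cos(26 deg)
= 3.1 * 0.8988
= 2.7863


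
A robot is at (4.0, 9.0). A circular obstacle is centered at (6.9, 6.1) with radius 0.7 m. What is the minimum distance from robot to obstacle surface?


center_dist = sqrt((4.0-6.9)^2 + (9.0-6.1)^2)
= sqrt(8.41 + 8.41)
= 4.1012
min_dist = center_dist - radius = 4.1012 - 0.7 = 3.4012 m


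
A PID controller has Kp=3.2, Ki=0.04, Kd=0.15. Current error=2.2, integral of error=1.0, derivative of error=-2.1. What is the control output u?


u = Kp*e + Ki*int(e) + Kd*de/dt
= 3.2*2.2 + 0.04*1.0 + 0.15*(-2.1)
= 7.04 + 0.04 + -0.315
= 6.765


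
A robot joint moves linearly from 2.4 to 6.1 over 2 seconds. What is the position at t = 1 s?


s = t/T = 1/2 = 0.5
p(t) = p0 + (pf-p0)*s
= 2.4 + (6.1 - 2.4) * 0.5
= 4.25


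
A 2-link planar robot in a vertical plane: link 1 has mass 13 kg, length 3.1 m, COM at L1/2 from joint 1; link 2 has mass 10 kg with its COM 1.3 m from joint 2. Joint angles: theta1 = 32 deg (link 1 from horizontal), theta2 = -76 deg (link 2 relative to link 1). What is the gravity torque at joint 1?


Horizontal distance from joint 1 to link-1 COM:
  x_c1 = (L1/2)*cos(t1) = 1.55 * 0.848 = 1.3145 m
Horizontal distance from joint 1 to link-2 COM:
  x_c2 = L1*cos(t1) + Lc2*cos(t1+t2)
       = 3.1*0.848 + 1.3*0.7193 = 3.5641 m
tau1 = m1*g*x_c1 + m2*g*x_c2
     = 13*9.81*1.3145 + 10*9.81*3.5641
     = 167.6349 + 349.6373
     = 517.2723 Nm


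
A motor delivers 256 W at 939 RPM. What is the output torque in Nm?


omega = 939 * 2*pi/60 = 98.3319 rad/s
tau = P / omega = 256 / 98.3319
= 2.6034 Nm


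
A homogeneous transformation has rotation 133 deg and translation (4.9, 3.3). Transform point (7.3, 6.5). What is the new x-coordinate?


x' = cos(theta)*px - sin(theta)*py + tx
= -0.682*7.3 - 0.7314*6.5 + 4.9
= -4.8324


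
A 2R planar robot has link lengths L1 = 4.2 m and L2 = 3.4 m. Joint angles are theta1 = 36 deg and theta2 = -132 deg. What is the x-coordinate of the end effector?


Convert angles to radians: theta1 = 0.6283, theta2 = -2.3038
x = L1*cos(theta1) + L2*cos(theta1+theta2)
x = 3.3979 + -0.3554
x = 3.0425


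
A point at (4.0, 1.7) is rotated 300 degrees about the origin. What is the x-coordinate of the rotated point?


x' = x*cos(theta) - y*sin(theta)
cos(300 deg) = 0.5, sin(300 deg) = -0.866
x' = 4.0 * 0.5 - 1.7 * -0.866
= 2.0 - -1.4722
= 3.4722


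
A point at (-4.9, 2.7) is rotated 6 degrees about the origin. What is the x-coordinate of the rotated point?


x' = x*cos(theta) - y*sin(theta)
cos(6 deg) = 0.9945, sin(6 deg) = 0.1045
x' = -4.9 * 0.9945 - 2.7 * 0.1045
= -4.8732 - 0.2822
= -5.1554


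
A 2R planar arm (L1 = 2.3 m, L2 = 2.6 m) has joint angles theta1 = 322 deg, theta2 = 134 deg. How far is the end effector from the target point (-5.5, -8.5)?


End effector via forward kinematics:
x = L1*cos(t1) + L2*cos(t1+t2) = 1.5407
y = L1*sin(t1) + L2*sin(t1+t2) = 1.1697
Distance to target:
d = sqrt((-5.5 - 1.5407)^2 + (-8.5 - 1.1697)^2)
= sqrt(49.5708 + 93.5038)
= 11.9614 m


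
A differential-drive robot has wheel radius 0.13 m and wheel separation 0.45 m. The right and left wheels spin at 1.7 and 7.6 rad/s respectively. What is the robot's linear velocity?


vR = r*wR = 0.13*1.7 = 0.221 m/s
vL = r*wL = 0.13*7.6 = 0.988 m/s
v = (vR+vL)/2 = 0.6045 m/s
omega = (vR-vL)/L = -1.7044 rad/s
linear velocity = 0.6045 m/s


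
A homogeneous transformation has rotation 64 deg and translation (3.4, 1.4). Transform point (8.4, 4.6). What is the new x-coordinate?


x' = cos(theta)*px - sin(theta)*py + tx
= 0.4384*8.4 - 0.8988*4.6 + 3.4
= 2.9479


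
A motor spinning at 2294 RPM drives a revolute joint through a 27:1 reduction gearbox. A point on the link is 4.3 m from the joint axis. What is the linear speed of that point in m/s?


omega_motor = 2294 * 2*pi/60 = 240.2271 rad/s
omega_joint = omega_motor / 27 = 8.8973 rad/s
v = omega_joint * r = 8.8973 * 4.3
= 38.2584 m/s


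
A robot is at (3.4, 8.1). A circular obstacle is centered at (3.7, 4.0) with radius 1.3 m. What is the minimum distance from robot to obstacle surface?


center_dist = sqrt((3.4-3.7)^2 + (8.1-4.0)^2)
= sqrt(0.09 + 16.81)
= 4.111
min_dist = center_dist - radius = 4.111 - 1.3 = 2.811 m


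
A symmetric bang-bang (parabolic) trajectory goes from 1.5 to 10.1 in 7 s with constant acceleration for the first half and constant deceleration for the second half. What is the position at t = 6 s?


Symmetric rest-to-rest: each phase covers (pf-p0)/2 in time T/2. 0.5*a*(T/2)^2 = (pf-p0)/2 => a = 4*(pf-p0)/T^2
a = 4*(10.1-1.5)/7^2 = 0.702
t = 6 is in the deceleration phase (t > T/2).
p = pf - 0.5*a*(T-t)^2 = 10.1 - 0.5*0.702*1^2
= 9.749


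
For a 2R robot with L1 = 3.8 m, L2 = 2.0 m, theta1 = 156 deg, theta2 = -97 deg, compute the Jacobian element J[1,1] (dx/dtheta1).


J[1,1] = -L1*sin(t1) - L2*sin(t1+t2)
= -3.8*sin(156) - 2.0*sin(59)
= -3.2599


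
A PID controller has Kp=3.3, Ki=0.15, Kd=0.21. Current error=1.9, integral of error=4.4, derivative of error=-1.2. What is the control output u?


u = Kp*e + Ki*int(e) + Kd*de/dt
= 3.3*1.9 + 0.15*4.4 + 0.21*(-1.2)
= 6.27 + 0.66 + -0.252
= 6.678


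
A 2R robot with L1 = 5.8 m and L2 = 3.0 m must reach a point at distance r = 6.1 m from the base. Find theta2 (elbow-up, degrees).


cos(theta2) = (r^2 - L1^2 - L2^2) / (2*L1*L2)
cos(theta2) = (37.21 - 33.64 - 9.0) / 34.8
cos(theta2) = -0.156034
theta2 = 98.9768 degrees


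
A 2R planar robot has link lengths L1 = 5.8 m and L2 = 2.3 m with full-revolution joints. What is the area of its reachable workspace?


r_max = L1 + L2 = 8.1 m
r_min = |L1 - L2| = 3.5 m
Area = pi*(r_max^2 - r_min^2)
= pi*(65.61 - 12.25)
= pi * 53.36
= 167.6354 m^2


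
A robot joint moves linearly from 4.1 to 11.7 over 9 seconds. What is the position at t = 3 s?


s = t/T = 3/9 = 0.3333
p(t) = p0 + (pf-p0)*s
= 4.1 + (11.7 - 4.1) * 0.3333
= 6.6333


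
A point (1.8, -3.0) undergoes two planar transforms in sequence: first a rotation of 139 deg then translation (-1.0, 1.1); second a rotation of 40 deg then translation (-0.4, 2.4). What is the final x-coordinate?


After transform 1:
x1 = cos(139)*1.8 - sin(139)*-3.0 + -1.0 = -0.3903
y1 = sin(139)*1.8 + cos(139)*-3.0 + 1.1 = 4.545
After transform 2:
x2 = cos(40)*-0.3903 - sin(40)*4.545 + -0.4
= -3.6205


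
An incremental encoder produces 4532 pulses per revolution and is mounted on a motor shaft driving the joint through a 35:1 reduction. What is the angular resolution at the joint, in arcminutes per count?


counts per rev = 4532
effective counts at joint = 4532 * 35 = 158620
resolution = 360*60 / 158620
= 0.1362 arcmin/count


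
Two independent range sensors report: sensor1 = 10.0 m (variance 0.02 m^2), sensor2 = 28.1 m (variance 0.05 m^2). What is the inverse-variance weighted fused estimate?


w1 = (1/var1) / (1/var1 + 1/var2)
   = 50.0 / (50.0 + 20.0) = 0.7143
w2 = 1 - w1 = 0.2857
fused = w1*s1 + w2*s2 = 7.1429 + 8.0286
= 15.1714 m


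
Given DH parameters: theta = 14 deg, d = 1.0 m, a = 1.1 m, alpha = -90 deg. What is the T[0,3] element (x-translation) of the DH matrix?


T[0,3] = a * cos(theta)
= 1.1 * cos(14 deg)
= 1.1 * 0.9703
= 1.0673


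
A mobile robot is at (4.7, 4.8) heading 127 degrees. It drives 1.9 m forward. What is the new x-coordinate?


x_new = x0 + d*cos(theta)
= 4.7 + 1.9*cos(127)
= 4.7 + -1.1434
= 3.5566


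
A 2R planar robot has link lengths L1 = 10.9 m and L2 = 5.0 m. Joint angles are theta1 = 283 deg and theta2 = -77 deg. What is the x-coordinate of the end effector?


Convert angles to radians: theta1 = 4.9393, theta2 = -1.3439
x = L1*cos(theta1) + L2*cos(theta1+theta2)
x = 2.452 + -4.494
x = -2.042


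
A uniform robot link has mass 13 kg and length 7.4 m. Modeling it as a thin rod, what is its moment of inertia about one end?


I = (1/3) * m * L^2
= (1/3) * 13 * 7.4^2
= 0.333333 * 13 * 54.76
= 237.2933 kg*m^2


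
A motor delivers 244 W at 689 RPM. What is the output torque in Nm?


omega = 689 * 2*pi/60 = 72.1519 rad/s
tau = P / omega = 244 / 72.1519
= 3.3818 Nm


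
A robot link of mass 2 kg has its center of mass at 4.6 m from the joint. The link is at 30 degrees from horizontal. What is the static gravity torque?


tau = m*g*L*cos(angle)
= 2 * 9.81 * 4.6 * cos(30 deg)
= 2 * 9.81 * 4.6 * 0.866
= 78.1605 Nm


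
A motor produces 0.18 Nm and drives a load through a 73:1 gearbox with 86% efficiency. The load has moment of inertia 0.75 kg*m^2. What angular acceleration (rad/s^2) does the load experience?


tau_out = tau_motor * N * eta
= 0.18 * 73 * 0.86 = 11.3004 Nm
alpha = tau_out / I = 11.3004 / 0.75
= 15.0672 rad/s^2


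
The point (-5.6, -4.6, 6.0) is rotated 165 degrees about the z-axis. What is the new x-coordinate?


Rotation about z-axis: x' = x*cos(theta) - y*sin(theta)
= -5.6 * -0.9659 - -4.6 * 0.2588
= 6.5998


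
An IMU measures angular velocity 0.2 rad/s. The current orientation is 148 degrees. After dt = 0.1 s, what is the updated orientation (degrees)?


delta_theta = w * dt = 0.2 * 0.1 = 0.02 rad
= 1.1459 deg
theta_new = 148 + 1.1459 = 149.1459 deg


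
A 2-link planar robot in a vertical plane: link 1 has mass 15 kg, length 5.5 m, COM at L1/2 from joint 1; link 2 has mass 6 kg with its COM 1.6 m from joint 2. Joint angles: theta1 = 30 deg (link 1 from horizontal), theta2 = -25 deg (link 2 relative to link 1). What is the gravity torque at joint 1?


Horizontal distance from joint 1 to link-1 COM:
  x_c1 = (L1/2)*cos(t1) = 2.75 * 0.866 = 2.3816 m
Horizontal distance from joint 1 to link-2 COM:
  x_c2 = L1*cos(t1) + Lc2*cos(t1+t2)
       = 5.5*0.866 + 1.6*0.9962 = 6.3571 m
tau1 = m1*g*x_c1 + m2*g*x_c2
     = 15*9.81*2.3816 + 6*9.81*6.3571
     = 350.448 + 374.176
     = 724.624 Nm


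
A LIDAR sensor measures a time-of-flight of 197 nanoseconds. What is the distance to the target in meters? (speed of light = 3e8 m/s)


tof = 197 ns = 1.97e-07 s
dist = c * tof / 2
= 3e8 * 1.97e-07 / 2
= 29.55 m


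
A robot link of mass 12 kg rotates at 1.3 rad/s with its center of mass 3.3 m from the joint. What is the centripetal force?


F = m * omega^2 * r
= 12 * 1.3^2 * 3.3
= 12 * 1.69 * 3.3
= 66.924 N


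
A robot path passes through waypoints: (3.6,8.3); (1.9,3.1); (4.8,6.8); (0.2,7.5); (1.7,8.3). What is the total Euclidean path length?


Segment lengths:
  seg1 = sqrt((-1.7)^2 + (-5.2)^2) = 5.4708
  seg2 = sqrt((2.9)^2 + (3.7)^2) = 4.7011
  seg3 = sqrt((-4.6)^2 + (0.7)^2) = 4.653
  seg4 = sqrt((1.5)^2 + (0.8)^2) = 1.7
Total = 16.5249


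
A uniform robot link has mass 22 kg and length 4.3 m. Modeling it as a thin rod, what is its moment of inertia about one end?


I = (1/3) * m * L^2
= (1/3) * 22 * 4.3^2
= 0.333333 * 22 * 18.49
= 135.5933 kg*m^2


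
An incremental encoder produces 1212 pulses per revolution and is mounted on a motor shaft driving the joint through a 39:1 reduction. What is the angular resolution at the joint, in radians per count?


counts per rev = 1212
effective counts at joint = 1212 * 39 = 47268
resolution = 2*pi / 47268
= 1.3293e-04 rad/count


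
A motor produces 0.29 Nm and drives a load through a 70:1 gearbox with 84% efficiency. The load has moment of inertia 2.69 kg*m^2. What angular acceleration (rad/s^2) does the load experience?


tau_out = tau_motor * N * eta
= 0.29 * 70 * 0.84 = 17.052 Nm
alpha = tau_out / I = 17.052 / 2.69
= 6.339 rad/s^2


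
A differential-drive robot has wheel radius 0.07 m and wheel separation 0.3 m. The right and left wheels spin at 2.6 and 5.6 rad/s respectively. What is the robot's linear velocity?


vR = r*wR = 0.07*2.6 = 0.182 m/s
vL = r*wL = 0.07*5.6 = 0.392 m/s
v = (vR+vL)/2 = 0.287 m/s
omega = (vR-vL)/L = -0.7 rad/s
linear velocity = 0.287 m/s


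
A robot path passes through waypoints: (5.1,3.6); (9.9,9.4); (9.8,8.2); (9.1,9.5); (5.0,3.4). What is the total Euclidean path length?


Segment lengths:
  seg1 = sqrt((4.8)^2 + (5.8)^2) = 7.5286
  seg2 = sqrt((-0.1)^2 + (-1.2)^2) = 1.2042
  seg3 = sqrt((-0.7)^2 + (1.3)^2) = 1.4765
  seg4 = sqrt((-4.1)^2 + (-6.1)^2) = 7.3498
Total = 17.5591


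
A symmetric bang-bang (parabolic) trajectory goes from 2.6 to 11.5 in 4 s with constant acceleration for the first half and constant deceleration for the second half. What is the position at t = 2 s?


Symmetric rest-to-rest: each phase covers (pf-p0)/2 in time T/2. 0.5*a*(T/2)^2 = (pf-p0)/2 => a = 4*(pf-p0)/T^2
a = 4*(11.5-2.6)/4^2 = 2.225
t = 2 is in the acceleration phase (t <= T/2).
p = p0 + 0.5*a*t^2 = 2.6 + 0.5*2.225*2^2
= 7.05


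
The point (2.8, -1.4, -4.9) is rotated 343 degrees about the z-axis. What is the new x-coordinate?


Rotation about z-axis: x' = x*cos(theta) - y*sin(theta)
= 2.8 * 0.9563 - -1.4 * -0.2924
= 2.2683


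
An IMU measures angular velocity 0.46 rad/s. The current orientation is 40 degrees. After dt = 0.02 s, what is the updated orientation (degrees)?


delta_theta = w * dt = 0.46 * 0.02 = 0.0092 rad
= 0.5271 deg
theta_new = 40 + 0.5271 = 40.5271 deg


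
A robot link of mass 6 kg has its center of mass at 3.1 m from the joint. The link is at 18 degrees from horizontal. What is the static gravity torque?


tau = m*g*L*cos(angle)
= 6 * 9.81 * 3.1 * cos(18 deg)
= 6 * 9.81 * 3.1 * 0.9511
= 173.5355 Nm


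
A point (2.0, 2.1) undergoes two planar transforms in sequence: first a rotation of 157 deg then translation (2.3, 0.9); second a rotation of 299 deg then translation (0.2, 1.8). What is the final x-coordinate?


After transform 1:
x1 = cos(157)*2.0 - sin(157)*2.1 + 2.3 = -0.3615
y1 = sin(157)*2.0 + cos(157)*2.1 + 0.9 = -0.2516
After transform 2:
x2 = cos(299)*-0.3615 - sin(299)*-0.2516 + 0.2
= -0.1953


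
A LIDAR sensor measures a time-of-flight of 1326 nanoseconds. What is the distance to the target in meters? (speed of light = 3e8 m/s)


tof = 1326 ns = 1.326e-06 s
dist = c * tof / 2
= 3e8 * 1.326e-06 / 2
= 198.9 m


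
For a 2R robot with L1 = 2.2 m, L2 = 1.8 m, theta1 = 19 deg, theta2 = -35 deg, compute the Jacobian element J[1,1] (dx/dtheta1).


J[1,1] = -L1*sin(t1) - L2*sin(t1+t2)
= -2.2*sin(19) - 1.8*sin(-16)
= -0.2201


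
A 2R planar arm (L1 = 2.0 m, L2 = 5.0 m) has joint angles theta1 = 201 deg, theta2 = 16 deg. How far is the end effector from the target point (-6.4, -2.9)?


End effector via forward kinematics:
x = L1*cos(t1) + L2*cos(t1+t2) = -5.8603
y = L1*sin(t1) + L2*sin(t1+t2) = -3.7258
Distance to target:
d = sqrt((-6.4 - -5.8603)^2 + (-2.9 - -3.7258)^2)
= sqrt(0.2912 + 0.682)
= 0.9865 m


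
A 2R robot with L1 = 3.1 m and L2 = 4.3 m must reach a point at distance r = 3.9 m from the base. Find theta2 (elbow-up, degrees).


cos(theta2) = (r^2 - L1^2 - L2^2) / (2*L1*L2)
cos(theta2) = (15.21 - 9.61 - 18.49) / 26.66
cos(theta2) = -0.483496
theta2 = 118.914 degrees


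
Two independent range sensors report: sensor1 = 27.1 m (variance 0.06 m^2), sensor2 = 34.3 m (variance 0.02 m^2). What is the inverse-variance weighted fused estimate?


w1 = (1/var1) / (1/var1 + 1/var2)
   = 16.6667 / (16.6667 + 50.0) = 0.25
w2 = 1 - w1 = 0.75
fused = w1*s1 + w2*s2 = 6.775 + 25.725
= 32.5 m


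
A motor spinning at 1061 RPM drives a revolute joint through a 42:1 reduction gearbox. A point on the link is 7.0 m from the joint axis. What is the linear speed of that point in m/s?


omega_motor = 1061 * 2*pi/60 = 111.1077 rad/s
omega_joint = omega_motor / 42 = 2.6454 rad/s
v = omega_joint * r = 2.6454 * 7.0
= 18.5179 m/s


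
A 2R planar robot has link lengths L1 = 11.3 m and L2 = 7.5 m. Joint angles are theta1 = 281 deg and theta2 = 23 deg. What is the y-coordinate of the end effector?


Convert angles to radians: theta1 = 4.9044, theta2 = 0.4014
y = L1*sin(theta1) + L2*sin(theta1+theta2)
y = -11.0924 + -6.2178
y = -17.3102


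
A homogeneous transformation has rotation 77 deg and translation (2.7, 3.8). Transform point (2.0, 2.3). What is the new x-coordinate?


x' = cos(theta)*px - sin(theta)*py + tx
= 0.225*2.0 - 0.9744*2.3 + 2.7
= 0.9089


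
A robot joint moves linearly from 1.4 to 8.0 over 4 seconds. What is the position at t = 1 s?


s = t/T = 1/4 = 0.25
p(t) = p0 + (pf-p0)*s
= 1.4 + (8.0 - 1.4) * 0.25
= 3.05


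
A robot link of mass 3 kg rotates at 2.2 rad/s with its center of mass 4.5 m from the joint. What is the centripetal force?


F = m * omega^2 * r
= 3 * 2.2^2 * 4.5
= 3 * 4.84 * 4.5
= 65.34 N


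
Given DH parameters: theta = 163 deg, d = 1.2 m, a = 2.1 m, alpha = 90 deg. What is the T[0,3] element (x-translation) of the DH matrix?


T[0,3] = a * cos(theta)
= 2.1 * cos(163 deg)
= 2.1 * -0.9563
= -2.0082


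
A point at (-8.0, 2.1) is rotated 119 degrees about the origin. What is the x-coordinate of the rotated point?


x' = x*cos(theta) - y*sin(theta)
cos(119 deg) = -0.4848, sin(119 deg) = 0.8746
x' = -8.0 * -0.4848 - 2.1 * 0.8746
= 3.8785 - 1.8367
= 2.0418


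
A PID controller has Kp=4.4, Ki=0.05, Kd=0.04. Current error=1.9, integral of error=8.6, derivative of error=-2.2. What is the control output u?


u = Kp*e + Ki*int(e) + Kd*de/dt
= 4.4*1.9 + 0.05*8.6 + 0.04*(-2.2)
= 8.36 + 0.43 + -0.088
= 8.702


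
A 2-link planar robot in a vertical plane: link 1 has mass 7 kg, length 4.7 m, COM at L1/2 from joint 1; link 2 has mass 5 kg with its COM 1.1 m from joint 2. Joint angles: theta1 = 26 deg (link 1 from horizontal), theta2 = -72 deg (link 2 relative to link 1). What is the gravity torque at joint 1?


Horizontal distance from joint 1 to link-1 COM:
  x_c1 = (L1/2)*cos(t1) = 2.35 * 0.8988 = 2.1122 m
Horizontal distance from joint 1 to link-2 COM:
  x_c2 = L1*cos(t1) + Lc2*cos(t1+t2)
       = 4.7*0.8988 + 1.1*0.6947 = 4.9885 m
tau1 = m1*g*x_c1 + m2*g*x_c2
     = 7*9.81*2.1122 + 5*9.81*4.9885
     = 145.0424 + 244.6838
     = 389.7262 Nm


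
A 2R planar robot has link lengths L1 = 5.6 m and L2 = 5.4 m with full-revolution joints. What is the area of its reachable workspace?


r_max = L1 + L2 = 11.0 m
r_min = |L1 - L2| = 0.2 m
Area = pi*(r_max^2 - r_min^2)
= pi*(121.0 - 0.04)
= pi * 120.96
= 380.007 m^2


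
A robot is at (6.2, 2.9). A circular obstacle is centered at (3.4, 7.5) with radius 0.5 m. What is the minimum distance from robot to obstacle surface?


center_dist = sqrt((6.2-3.4)^2 + (2.9-7.5)^2)
= sqrt(7.84 + 21.16)
= 5.3852
min_dist = center_dist - radius = 5.3852 - 0.5 = 4.8852 m


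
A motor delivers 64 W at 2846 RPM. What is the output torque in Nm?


omega = 2846 * 2*pi/60 = 298.0324 rad/s
tau = P / omega = 64 / 298.0324
= 0.2147 Nm


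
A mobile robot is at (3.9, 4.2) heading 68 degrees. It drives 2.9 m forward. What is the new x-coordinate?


x_new = x0 + d*cos(theta)
= 3.9 + 2.9*cos(68)
= 3.9 + 1.0864
= 4.9864


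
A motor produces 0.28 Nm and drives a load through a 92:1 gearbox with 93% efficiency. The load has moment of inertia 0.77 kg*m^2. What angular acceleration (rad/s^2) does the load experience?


tau_out = tau_motor * N * eta
= 0.28 * 92 * 0.93 = 23.9568 Nm
alpha = tau_out / I = 23.9568 / 0.77
= 31.1127 rad/s^2


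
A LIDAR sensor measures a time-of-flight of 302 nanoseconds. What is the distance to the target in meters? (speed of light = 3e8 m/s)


tof = 302 ns = 3.02e-07 s
dist = c * tof / 2
= 3e8 * 3.02e-07 / 2
= 45.3 m


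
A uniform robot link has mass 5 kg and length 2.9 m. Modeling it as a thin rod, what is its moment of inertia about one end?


I = (1/3) * m * L^2
= (1/3) * 5 * 2.9^2
= 0.333333 * 5 * 8.41
= 14.0167 kg*m^2


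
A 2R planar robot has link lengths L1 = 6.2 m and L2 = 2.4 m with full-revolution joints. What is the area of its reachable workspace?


r_max = L1 + L2 = 8.6 m
r_min = |L1 - L2| = 3.8 m
Area = pi*(r_max^2 - r_min^2)
= pi*(73.96 - 14.44)
= pi * 59.52
= 186.9876 m^2


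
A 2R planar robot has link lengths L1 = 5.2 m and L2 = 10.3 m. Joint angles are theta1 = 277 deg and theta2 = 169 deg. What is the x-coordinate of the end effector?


Convert angles to radians: theta1 = 4.8346, theta2 = 2.9496
x = L1*cos(theta1) + L2*cos(theta1+theta2)
x = 0.6337 + 0.7185
x = 1.3522


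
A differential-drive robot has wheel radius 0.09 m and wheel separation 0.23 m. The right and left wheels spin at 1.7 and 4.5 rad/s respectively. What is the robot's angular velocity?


vR = r*wR = 0.09*1.7 = 0.153 m/s
vL = r*wL = 0.09*4.5 = 0.405 m/s
v = (vR+vL)/2 = 0.279 m/s
omega = (vR-vL)/L = -1.0957 rad/s
angular velocity = -1.0957 rad/s


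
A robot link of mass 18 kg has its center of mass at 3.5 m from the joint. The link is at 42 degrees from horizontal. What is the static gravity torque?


tau = m*g*L*cos(angle)
= 18 * 9.81 * 3.5 * cos(42 deg)
= 18 * 9.81 * 3.5 * 0.7431
= 459.2858 Nm


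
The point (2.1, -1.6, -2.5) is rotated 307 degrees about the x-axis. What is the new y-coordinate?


Rotation about x-axis: y' = y*cos(theta) - z*sin(theta)
= -1.6 * 0.6018 - -2.5 * -0.7986
= -2.9595


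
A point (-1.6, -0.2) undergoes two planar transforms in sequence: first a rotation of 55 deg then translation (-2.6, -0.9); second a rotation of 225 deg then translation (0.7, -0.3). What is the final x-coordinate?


After transform 1:
x1 = cos(55)*-1.6 - sin(55)*-0.2 + -2.6 = -3.3539
y1 = sin(55)*-1.6 + cos(55)*-0.2 + -0.9 = -2.3254
After transform 2:
x2 = cos(225)*-3.3539 - sin(225)*-2.3254 + 0.7
= 1.4273


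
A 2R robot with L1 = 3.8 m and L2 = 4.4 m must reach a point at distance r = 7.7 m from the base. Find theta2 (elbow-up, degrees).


cos(theta2) = (r^2 - L1^2 - L2^2) / (2*L1*L2)
cos(theta2) = (59.29 - 14.44 - 19.36) / 33.44
cos(theta2) = 0.762261
theta2 = 40.3361 degrees


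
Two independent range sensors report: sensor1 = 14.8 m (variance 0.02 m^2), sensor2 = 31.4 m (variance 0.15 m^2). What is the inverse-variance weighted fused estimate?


w1 = (1/var1) / (1/var1 + 1/var2)
   = 50.0 / (50.0 + 6.6667) = 0.8824
w2 = 1 - w1 = 0.1176
fused = w1*s1 + w2*s2 = 13.0588 + 3.6941
= 16.7529 m


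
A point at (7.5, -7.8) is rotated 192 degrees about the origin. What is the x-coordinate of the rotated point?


x' = x*cos(theta) - y*sin(theta)
cos(192 deg) = -0.9781, sin(192 deg) = -0.2079
x' = 7.5 * -0.9781 - -7.8 * -0.2079
= -7.3361 - 1.6217
= -8.9578


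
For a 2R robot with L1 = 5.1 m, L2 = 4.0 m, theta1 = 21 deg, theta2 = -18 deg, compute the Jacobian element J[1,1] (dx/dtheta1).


J[1,1] = -L1*sin(t1) - L2*sin(t1+t2)
= -5.1*sin(21) - 4.0*sin(3)
= -2.037


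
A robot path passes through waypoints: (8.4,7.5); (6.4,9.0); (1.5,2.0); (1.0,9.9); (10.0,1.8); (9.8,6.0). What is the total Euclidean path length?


Segment lengths:
  seg1 = sqrt((-2.0)^2 + (1.5)^2) = 2.5
  seg2 = sqrt((-4.9)^2 + (-7.0)^2) = 8.5446
  seg3 = sqrt((-0.5)^2 + (7.9)^2) = 7.9158
  seg4 = sqrt((9.0)^2 + (-8.1)^2) = 12.1083
  seg5 = sqrt((-0.2)^2 + (4.2)^2) = 4.2048
Total = 35.2734


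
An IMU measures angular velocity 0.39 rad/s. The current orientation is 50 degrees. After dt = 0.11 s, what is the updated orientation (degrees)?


delta_theta = w * dt = 0.39 * 0.11 = 0.0429 rad
= 2.458 deg
theta_new = 50 + 2.458 = 52.458 deg


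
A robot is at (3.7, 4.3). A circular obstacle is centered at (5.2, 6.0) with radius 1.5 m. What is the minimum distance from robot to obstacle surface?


center_dist = sqrt((3.7-5.2)^2 + (4.3-6.0)^2)
= sqrt(2.25 + 2.89)
= 2.2672
min_dist = center_dist - radius = 2.2672 - 1.5 = 0.7672 m


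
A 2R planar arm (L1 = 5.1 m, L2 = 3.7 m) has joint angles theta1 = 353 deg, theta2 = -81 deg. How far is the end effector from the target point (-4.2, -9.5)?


End effector via forward kinematics:
x = L1*cos(t1) + L2*cos(t1+t2) = 5.1911
y = L1*sin(t1) + L2*sin(t1+t2) = -4.3193
Distance to target:
d = sqrt((-4.2 - 5.1911)^2 + (-9.5 - -4.3193)^2)
= sqrt(88.193 + 26.8399)
= 10.7253 m


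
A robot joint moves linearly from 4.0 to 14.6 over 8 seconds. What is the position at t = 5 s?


s = t/T = 5/8 = 0.625
p(t) = p0 + (pf-p0)*s
= 4.0 + (14.6 - 4.0) * 0.625
= 10.625


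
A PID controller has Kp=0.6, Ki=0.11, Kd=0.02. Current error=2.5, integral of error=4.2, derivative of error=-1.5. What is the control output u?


u = Kp*e + Ki*int(e) + Kd*de/dt
= 0.6*2.5 + 0.11*4.2 + 0.02*(-1.5)
= 1.5 + 0.462 + -0.03
= 1.932


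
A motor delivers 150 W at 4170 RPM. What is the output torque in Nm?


omega = 4170 * 2*pi/60 = 436.6814 rad/s
tau = P / omega = 150 / 436.6814
= 0.3435 Nm


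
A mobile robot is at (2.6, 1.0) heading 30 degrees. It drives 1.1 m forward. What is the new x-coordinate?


x_new = x0 + d*cos(theta)
= 2.6 + 1.1*cos(30)
= 2.6 + 0.9526
= 3.5526


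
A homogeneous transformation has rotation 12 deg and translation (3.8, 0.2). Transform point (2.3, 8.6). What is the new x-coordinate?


x' = cos(theta)*px - sin(theta)*py + tx
= 0.9781*2.3 - 0.2079*8.6 + 3.8
= 4.2617


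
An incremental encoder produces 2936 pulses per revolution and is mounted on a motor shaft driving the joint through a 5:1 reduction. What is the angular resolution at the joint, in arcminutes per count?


counts per rev = 2936
effective counts at joint = 2936 * 5 = 14680
resolution = 360*60 / 14680
= 1.4714 arcmin/count


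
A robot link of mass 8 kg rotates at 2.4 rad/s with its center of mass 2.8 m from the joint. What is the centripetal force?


F = m * omega^2 * r
= 8 * 2.4^2 * 2.8
= 8 * 5.76 * 2.8
= 129.024 N


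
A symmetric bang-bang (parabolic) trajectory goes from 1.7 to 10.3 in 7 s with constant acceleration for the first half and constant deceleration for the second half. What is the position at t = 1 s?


Symmetric rest-to-rest: each phase covers (pf-p0)/2 in time T/2. 0.5*a*(T/2)^2 = (pf-p0)/2 => a = 4*(pf-p0)/T^2
a = 4*(10.3-1.7)/7^2 = 0.702
t = 1 is in the acceleration phase (t <= T/2).
p = p0 + 0.5*a*t^2 = 1.7 + 0.5*0.702*1^2
= 2.051


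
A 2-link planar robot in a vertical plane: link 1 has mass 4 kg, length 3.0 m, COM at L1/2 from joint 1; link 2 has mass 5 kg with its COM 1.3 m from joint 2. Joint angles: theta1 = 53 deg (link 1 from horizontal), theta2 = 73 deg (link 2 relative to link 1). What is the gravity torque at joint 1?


Horizontal distance from joint 1 to link-1 COM:
  x_c1 = (L1/2)*cos(t1) = 1.5 * 0.6018 = 0.9027 m
Horizontal distance from joint 1 to link-2 COM:
  x_c2 = L1*cos(t1) + Lc2*cos(t1+t2)
       = 3.0*0.6018 + 1.3*-0.5878 = 1.0413 m
tau1 = m1*g*x_c1 + m2*g*x_c2
     = 4*9.81*0.9027 + 5*9.81*1.0413
     = 35.4228 + 51.077
     = 86.4998 Nm


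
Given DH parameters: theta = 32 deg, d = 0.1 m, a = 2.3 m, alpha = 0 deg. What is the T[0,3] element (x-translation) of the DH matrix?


T[0,3] = a * cos(theta)
= 2.3 * cos(32 deg)
= 2.3 * 0.848
= 1.9505


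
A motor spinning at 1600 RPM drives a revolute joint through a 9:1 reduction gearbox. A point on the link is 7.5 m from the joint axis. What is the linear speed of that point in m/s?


omega_motor = 1600 * 2*pi/60 = 167.5516 rad/s
omega_joint = omega_motor / 9 = 18.6168 rad/s
v = omega_joint * r = 18.6168 * 7.5
= 139.6263 m/s


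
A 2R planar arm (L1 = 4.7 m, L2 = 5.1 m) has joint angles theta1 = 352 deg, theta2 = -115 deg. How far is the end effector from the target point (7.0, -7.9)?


End effector via forward kinematics:
x = L1*cos(t1) + L2*cos(t1+t2) = 1.8766
y = L1*sin(t1) + L2*sin(t1+t2) = -4.9313
Distance to target:
d = sqrt((7.0 - 1.8766)^2 + (-7.9 - -4.9313)^2)
= sqrt(26.2492 + 8.813)
= 5.9213 m


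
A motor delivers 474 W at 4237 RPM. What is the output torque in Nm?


omega = 4237 * 2*pi/60 = 443.6976 rad/s
tau = P / omega = 474 / 443.6976
= 1.0683 Nm


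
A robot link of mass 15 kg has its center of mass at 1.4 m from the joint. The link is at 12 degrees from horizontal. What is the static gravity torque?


tau = m*g*L*cos(angle)
= 15 * 9.81 * 1.4 * cos(12 deg)
= 15 * 9.81 * 1.4 * 0.9781
= 201.5082 Nm


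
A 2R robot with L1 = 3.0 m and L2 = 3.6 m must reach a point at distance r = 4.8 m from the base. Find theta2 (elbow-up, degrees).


cos(theta2) = (r^2 - L1^2 - L2^2) / (2*L1*L2)
cos(theta2) = (23.04 - 9.0 - 12.96) / 21.6
cos(theta2) = 0.05
theta2 = 87.134 degrees


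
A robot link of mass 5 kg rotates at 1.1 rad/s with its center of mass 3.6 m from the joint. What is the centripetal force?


F = m * omega^2 * r
= 5 * 1.1^2 * 3.6
= 5 * 1.21 * 3.6
= 21.78 N


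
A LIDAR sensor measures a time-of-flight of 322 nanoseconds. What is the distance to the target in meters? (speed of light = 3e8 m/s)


tof = 322 ns = 3.22e-07 s
dist = c * tof / 2
= 3e8 * 3.22e-07 / 2
= 48.3 m


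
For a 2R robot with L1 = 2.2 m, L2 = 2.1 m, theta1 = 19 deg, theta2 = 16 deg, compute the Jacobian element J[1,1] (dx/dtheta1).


J[1,1] = -L1*sin(t1) - L2*sin(t1+t2)
= -2.2*sin(19) - 2.1*sin(35)
= -1.9208


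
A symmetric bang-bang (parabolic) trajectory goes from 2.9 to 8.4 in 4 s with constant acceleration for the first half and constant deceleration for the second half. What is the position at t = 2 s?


Symmetric rest-to-rest: each phase covers (pf-p0)/2 in time T/2. 0.5*a*(T/2)^2 = (pf-p0)/2 => a = 4*(pf-p0)/T^2
a = 4*(8.4-2.9)/4^2 = 1.375
t = 2 is in the acceleration phase (t <= T/2).
p = p0 + 0.5*a*t^2 = 2.9 + 0.5*1.375*2^2
= 5.65


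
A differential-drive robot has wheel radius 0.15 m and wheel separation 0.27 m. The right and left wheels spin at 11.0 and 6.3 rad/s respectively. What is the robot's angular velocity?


vR = r*wR = 0.15*11.0 = 1.65 m/s
vL = r*wL = 0.15*6.3 = 0.945 m/s
v = (vR+vL)/2 = 1.2975 m/s
omega = (vR-vL)/L = 2.6111 rad/s
angular velocity = 2.6111 rad/s


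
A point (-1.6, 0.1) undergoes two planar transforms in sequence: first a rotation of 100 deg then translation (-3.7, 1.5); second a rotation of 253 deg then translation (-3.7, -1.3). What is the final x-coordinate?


After transform 1:
x1 = cos(100)*-1.6 - sin(100)*0.1 + -3.7 = -3.5206
y1 = sin(100)*-1.6 + cos(100)*0.1 + 1.5 = -0.0931
After transform 2:
x2 = cos(253)*-3.5206 - sin(253)*-0.0931 + -3.7
= -2.7597


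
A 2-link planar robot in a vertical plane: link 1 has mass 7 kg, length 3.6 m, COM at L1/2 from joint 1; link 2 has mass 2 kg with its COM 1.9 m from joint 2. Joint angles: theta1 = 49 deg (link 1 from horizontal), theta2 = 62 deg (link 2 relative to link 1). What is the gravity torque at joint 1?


Horizontal distance from joint 1 to link-1 COM:
  x_c1 = (L1/2)*cos(t1) = 1.8 * 0.6561 = 1.1809 m
Horizontal distance from joint 1 to link-2 COM:
  x_c2 = L1*cos(t1) + Lc2*cos(t1+t2)
       = 3.6*0.6561 + 1.9*-0.3584 = 1.6809 m
tau1 = m1*g*x_c1 + m2*g*x_c2
     = 7*9.81*1.1809 + 2*9.81*1.6809
     = 81.0928 + 32.9795
     = 114.0724 Nm


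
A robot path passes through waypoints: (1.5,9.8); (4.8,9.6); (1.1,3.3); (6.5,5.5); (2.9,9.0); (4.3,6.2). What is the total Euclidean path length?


Segment lengths:
  seg1 = sqrt((3.3)^2 + (-0.2)^2) = 3.3061
  seg2 = sqrt((-3.7)^2 + (-6.3)^2) = 7.3062
  seg3 = sqrt((5.4)^2 + (2.2)^2) = 5.831
  seg4 = sqrt((-3.6)^2 + (3.5)^2) = 5.021
  seg5 = sqrt((1.4)^2 + (-2.8)^2) = 3.1305
Total = 24.5946


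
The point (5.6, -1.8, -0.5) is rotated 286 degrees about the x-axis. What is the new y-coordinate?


Rotation about x-axis: y' = y*cos(theta) - z*sin(theta)
= -1.8 * 0.2756 - -0.5 * -0.9613
= -0.9768


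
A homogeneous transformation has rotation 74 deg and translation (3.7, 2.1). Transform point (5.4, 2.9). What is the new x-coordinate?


x' = cos(theta)*px - sin(theta)*py + tx
= 0.2756*5.4 - 0.9613*2.9 + 3.7
= 2.4008


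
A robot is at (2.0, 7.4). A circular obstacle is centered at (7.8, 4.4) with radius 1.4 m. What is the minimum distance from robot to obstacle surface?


center_dist = sqrt((2.0-7.8)^2 + (7.4-4.4)^2)
= sqrt(33.64 + 9.0)
= 6.5299
min_dist = center_dist - radius = 6.5299 - 1.4 = 5.1299 m
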